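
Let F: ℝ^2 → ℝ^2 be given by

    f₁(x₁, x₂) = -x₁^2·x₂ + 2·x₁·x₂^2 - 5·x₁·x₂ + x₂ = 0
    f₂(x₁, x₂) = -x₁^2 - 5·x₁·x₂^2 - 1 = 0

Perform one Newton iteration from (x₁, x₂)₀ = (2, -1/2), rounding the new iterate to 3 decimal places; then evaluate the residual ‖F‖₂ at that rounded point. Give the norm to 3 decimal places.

2.600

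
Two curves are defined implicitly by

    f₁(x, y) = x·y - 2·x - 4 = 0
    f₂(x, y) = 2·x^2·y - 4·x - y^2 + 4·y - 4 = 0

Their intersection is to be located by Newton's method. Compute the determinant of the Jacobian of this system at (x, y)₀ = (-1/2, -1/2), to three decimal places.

J = [[y - 2, x], [4·x·y - 4, 2·x^2 - 2·y + 4]].
At the point, J = [[-2.500, -0.500], [-3.000, 5.500]].
det J = -15.250.

-15.250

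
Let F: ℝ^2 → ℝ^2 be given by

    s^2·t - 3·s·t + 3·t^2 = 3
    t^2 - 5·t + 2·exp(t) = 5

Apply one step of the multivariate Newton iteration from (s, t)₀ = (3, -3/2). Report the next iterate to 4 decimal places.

(2.4575, -0.8121)

At (3, -3/2): F = (3.7500, 5.196260).
Jacobian J = [[2·s·t - 3·t, s^2 - 3·s + 6·t], [0, 2·t + 2·exp(t) - 5]].
At the point, J = [[-4.5000, -9.0000], [0.0000, -7.553740]] (det J = 33.991829).
Solving J·Δ = −F gives Δ = (-0.5425, 0.6879).
Then the next iterate is (s, t)₁ = (2.4575, -0.8121).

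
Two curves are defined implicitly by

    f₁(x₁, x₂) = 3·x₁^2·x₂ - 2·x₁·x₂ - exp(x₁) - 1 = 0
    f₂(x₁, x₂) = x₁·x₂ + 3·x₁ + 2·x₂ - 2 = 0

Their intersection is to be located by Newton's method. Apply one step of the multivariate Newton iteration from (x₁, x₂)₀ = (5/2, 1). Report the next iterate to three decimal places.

(-0.129, 1.115)

At (5/2, 1): F = (0.56751, 10.000).
Jacobian J = [[6·x₁·x₂ - 2·x₂ - exp(x₁), 3·x₁^2 - 2·x₁], [x₂ + 3, x₁ + 2]].
At the point, J = [[0.81751, 13.750], [4.000, 4.500]] (det J = -51.32122).
Solving J·Δ = −F gives Δ = (-2.629, 0.115).
Then the next iterate is (x₁, x₂)₁ = (-0.129, 1.115).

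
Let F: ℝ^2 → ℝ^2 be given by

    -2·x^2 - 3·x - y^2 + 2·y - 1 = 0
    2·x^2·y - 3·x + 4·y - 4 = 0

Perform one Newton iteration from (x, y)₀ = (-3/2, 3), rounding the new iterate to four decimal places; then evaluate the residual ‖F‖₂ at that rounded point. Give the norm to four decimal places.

9.4794

At (-3/2, 3): F = (-4.0000, 26.0000).
Jacobian J = [[-4·x - 3, -2·y + 2], [4·x·y - 3, 2·x^2 + 4]].
At the point, J = [[3.0000, -4.0000], [-21.0000, 8.5000]] (det J = -58.5000).
Solving J·Δ = −F gives Δ = (1.1966, -0.1026).
Then the next iterate is (x, y)₁ = (-0.3034, 2.8974).
Re-evaluating at (-0.3034, 2.8974): F = (-2.874030, 9.033220), so ‖F‖₂ = 9.4794.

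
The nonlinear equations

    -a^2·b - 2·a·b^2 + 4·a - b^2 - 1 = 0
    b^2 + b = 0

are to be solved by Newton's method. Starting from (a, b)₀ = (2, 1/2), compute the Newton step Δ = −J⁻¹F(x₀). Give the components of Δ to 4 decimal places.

At (2, 1/2): F = (3.7500, 0.7500).
Jacobian J = [[-2·a·b - 2·b^2 + 4, -a^2 - 4·a·b - 2·b], [0, 2·b + 1]].
At the point, J = [[1.5000, -9.0000], [0.0000, 2.0000]] (det J = 3.0000).
Solving J·Δ = −F gives Δ = (-4.7500, -0.3750).

(-4.7500, -0.3750)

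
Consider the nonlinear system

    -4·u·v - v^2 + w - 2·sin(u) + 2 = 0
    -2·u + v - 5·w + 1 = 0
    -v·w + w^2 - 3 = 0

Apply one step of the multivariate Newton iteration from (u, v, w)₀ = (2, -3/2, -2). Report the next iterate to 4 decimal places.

(2.6404, 1.2397, -0.6082)

At (2, -3/2, -2): F = (7.931405, 5.5000, -2.0000).
Jacobian J = [[-4·v - 2·cos(u), -4·u - 2·v, 1], [-2, 1, -5], [0, -w, -v + 2·w]].
At the point, J = [[6.832294, -5.0000, 1.0000], [-2.0000, 1.0000, -5.0000], [0.0000, 2.0000, -2.5000]] (det J = 72.242203).
Solving J·Δ = −F gives Δ = (0.6404, 2.7397, 1.3918).
Then the next iterate is (u, v, w)₁ = (2.6404, 1.2397, -0.6082).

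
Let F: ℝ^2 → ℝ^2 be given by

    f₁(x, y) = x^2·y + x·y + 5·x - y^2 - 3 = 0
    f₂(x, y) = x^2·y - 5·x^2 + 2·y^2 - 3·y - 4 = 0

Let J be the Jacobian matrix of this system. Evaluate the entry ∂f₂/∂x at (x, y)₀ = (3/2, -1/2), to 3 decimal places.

-16.500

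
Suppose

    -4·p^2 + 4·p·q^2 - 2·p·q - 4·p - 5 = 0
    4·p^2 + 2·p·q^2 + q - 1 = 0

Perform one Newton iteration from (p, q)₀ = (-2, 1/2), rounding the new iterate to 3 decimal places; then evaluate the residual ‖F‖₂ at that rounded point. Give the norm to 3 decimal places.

5.763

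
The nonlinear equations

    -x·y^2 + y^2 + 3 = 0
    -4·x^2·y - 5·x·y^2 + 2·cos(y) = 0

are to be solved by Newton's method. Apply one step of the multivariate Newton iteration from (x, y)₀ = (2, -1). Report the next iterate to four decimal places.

At (2, -1): F = (2.0000, 7.080605).
Jacobian J = [[-y^2, -2·x·y + 2·y], [-8·x·y - 5·y^2, -4·x^2 - 10·x·y - 2·sin(y)]].
At the point, J = [[-1.0000, 2.0000], [11.0000, 5.682942]] (det J = -27.682942).
Solving J·Δ = −F gives Δ = (-0.1010, -1.0505).
Then the next iterate is (x, y)₁ = (1.8990, -2.0505).

(1.8990, -2.0505)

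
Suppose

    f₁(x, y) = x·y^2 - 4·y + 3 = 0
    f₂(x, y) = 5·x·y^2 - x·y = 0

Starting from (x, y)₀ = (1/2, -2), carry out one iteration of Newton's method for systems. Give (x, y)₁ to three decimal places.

At (1/2, -2): F = (13.000, 11.000).
Jacobian J = [[y^2, 2·x·y - 4], [5·y^2 - y, 10·x·y - x]].
At the point, J = [[4.000, -6.000], [22.000, -10.500]] (det J = 90.000).
Solving J·Δ = −F gives Δ = (0.783, 2.689).
Then the next iterate is (x, y)₁ = (1.283, 0.689).

(1.283, 0.689)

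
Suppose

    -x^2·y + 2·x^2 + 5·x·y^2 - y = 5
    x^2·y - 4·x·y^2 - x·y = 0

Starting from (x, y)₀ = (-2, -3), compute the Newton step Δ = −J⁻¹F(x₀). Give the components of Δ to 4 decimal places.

(-0.5143, 1.5429)

At (-2, -3): F = (-72.0000, 54.0000).
Jacobian J = [[-2·x·y + 4·x + 5·y^2, -x^2 + 10·x·y - 1], [2·x·y - 4·y^2 - y, x^2 - 8·x·y - x]].
At the point, J = [[25.0000, 55.0000], [-21.0000, -42.0000]] (det J = 105.0000).
Solving J·Δ = −F gives Δ = (-0.5143, 1.5429).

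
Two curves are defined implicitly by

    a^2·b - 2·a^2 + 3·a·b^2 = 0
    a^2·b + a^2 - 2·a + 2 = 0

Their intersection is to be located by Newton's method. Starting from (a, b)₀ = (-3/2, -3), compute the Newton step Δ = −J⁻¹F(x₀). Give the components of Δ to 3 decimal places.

At (-3/2, -3): F = (-51.750, 0.500).
Jacobian J = [[2·a·b - 4·a + 3·b^2, a^2 + 6·a·b], [2·a·b + 2·a - 2, a^2]].
At the point, J = [[42.000, 29.250], [4.000, 2.250]] (det J = -22.500).
Solving J·Δ = −F gives Δ = (-5.825, 10.133).

(-5.825, 10.133)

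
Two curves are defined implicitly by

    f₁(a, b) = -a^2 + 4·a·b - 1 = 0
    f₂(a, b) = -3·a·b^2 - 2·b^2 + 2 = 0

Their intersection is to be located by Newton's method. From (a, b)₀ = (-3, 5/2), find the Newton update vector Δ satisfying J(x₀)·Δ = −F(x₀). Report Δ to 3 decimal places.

At (-3, 5/2): F = (-40.000, 45.750).
Jacobian J = [[-2·a + 4·b, 4·a], [-3·b^2, -6·a·b - 4·b]].
At the point, J = [[16.000, -12.000], [-18.750, 35.000]] (det J = 335.000).
Solving J·Δ = −F gives Δ = (2.540, 0.054).

(2.540, 0.054)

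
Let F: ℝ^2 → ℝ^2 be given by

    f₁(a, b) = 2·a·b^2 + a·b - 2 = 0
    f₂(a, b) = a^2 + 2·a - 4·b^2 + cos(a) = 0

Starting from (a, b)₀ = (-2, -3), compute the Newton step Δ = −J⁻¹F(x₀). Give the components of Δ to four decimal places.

At (-2, -3): F = (-32.0000, -36.416147).
Jacobian J = [[2·b^2 + b, 4·a·b + a], [2·a - sin(a) + 2, -8·b]].
At the point, J = [[15.0000, 22.0000], [-1.090703, 24.0000]] (det J = 383.995457).
Solving J·Δ = −F gives Δ = (-0.0863, 1.5134).

(-0.0863, 1.5134)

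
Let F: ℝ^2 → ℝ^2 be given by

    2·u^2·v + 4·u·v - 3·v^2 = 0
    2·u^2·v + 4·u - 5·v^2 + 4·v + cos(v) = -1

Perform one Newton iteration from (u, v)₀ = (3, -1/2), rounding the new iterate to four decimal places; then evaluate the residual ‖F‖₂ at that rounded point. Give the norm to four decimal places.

5.4434

At (3, -1/2): F = (-15.7500, 1.627583).
Jacobian J = [[4·u·v + 4·v, 2·u^2 + 4·u - 6·v], [4·u·v + 4, 2·u^2 - 10·v - sin(v) + 4]].
At the point, J = [[-8.0000, 33.0000], [-2.0000, 27.479426]] (det J = -153.835404).
Solving J·Δ = −F gives Δ = (-3.1625, -0.2894).
Then the next iterate is (u, v)₁ = (-0.1625, -0.7894).
Re-evaluating at (-0.1625, -0.7894): F = (-1.398037, -5.260781), so ‖F‖₂ = 5.4434.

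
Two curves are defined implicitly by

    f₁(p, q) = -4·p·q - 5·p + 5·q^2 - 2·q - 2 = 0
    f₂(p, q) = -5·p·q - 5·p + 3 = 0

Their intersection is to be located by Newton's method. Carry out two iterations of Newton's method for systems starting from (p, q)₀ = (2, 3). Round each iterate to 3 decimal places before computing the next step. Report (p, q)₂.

At (2, 3): F = (3.000, -37.000).
Jacobian J = [[-4·q - 5, -4·p + 10·q - 2], [-5·q - 5, -5·p]].
At the point, J = [[-17.000, 20.000], [-20.000, -10.000]] (det J = 570.000).
Solving J·Δ = −F gives Δ = (-1.246, -1.209).
Then the next iterate is (p, q)₁ = (0.754, 1.791).
Round to (0.754, 1.791) and repeat: F = (1.28475, -7.52207), J = [[-12.164, 12.894], [-13.955, -3.770]].
Δ = (-0.408, -0.485), so (p, q)₂ = (0.346, 1.306).

(0.346, 1.306)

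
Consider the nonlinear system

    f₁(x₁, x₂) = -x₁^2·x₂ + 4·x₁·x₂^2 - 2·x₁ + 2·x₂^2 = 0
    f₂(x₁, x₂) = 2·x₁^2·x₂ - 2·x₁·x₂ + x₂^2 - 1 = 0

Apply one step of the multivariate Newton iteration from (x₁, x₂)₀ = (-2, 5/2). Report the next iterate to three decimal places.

(-0.412, 2.762)

At (-2, 5/2): F = (-43.500, 35.250).
Jacobian J = [[-2·x₁·x₂ + 4·x₂^2 - 2, -x₁^2 + 8·x₁·x₂ + 4·x₂], [4·x₁·x₂ - 2·x₂, 2·x₁^2 - 2·x₁ + 2·x₂]].
At the point, J = [[33.000, -34.000], [-25.000, 17.000]] (det J = -289.000).
Solving J·Δ = −F gives Δ = (1.588, 0.262).
Then the next iterate is (x₁, x₂)₁ = (-0.412, 2.762).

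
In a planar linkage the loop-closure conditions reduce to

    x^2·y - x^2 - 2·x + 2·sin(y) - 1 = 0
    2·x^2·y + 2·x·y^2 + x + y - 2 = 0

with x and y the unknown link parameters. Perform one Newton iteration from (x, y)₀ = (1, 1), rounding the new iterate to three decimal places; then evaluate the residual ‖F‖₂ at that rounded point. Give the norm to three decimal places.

0.581

At (1, 1): F = (-1.31706, 4.000).
Jacobian J = [[2·x·y - 2·x - 2, x^2 + 2·cos(y)], [4·x·y + 2·y^2 + 1, 2·x^2 + 4·x·y + 1]].
At the point, J = [[-2.000, 2.08060], [7.000, 7.000]] (det J = -28.56423).
Solving J·Δ = −F gives Δ = (-0.614, 0.043).
Then the next iterate is (x, y)₁ = (0.386, 1.043).
Re-evaluating at (0.386, 1.043): F = (-0.03776, 0.57963), so ‖F‖₂ = 0.581.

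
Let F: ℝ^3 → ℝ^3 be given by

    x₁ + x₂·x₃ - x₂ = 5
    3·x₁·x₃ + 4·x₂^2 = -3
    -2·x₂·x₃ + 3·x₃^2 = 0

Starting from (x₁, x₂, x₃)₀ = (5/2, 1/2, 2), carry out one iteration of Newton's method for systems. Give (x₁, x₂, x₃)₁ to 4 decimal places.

(-82.5000, 74.5000, 28.0000)

At (5/2, 1/2, 2): F = (-2.0000, 19.0000, 10.0000).
Jacobian J = [[1, x₃ - 1, x₂], [3·x₃, 8·x₂, 3·x₁], [0, -2·x₃, -2·x₂ + 6·x₃]].
At the point, J = [[1.0000, 1.0000, 0.5000], [6.0000, 4.0000, 7.5000], [0.0000, -4.0000, 11.0000]] (det J = -4.0000).
Solving J·Δ = −F gives Δ = (-85.0000, 74.0000, 26.0000).
Then the next iterate is (x₁, x₂, x₃)₁ = (-82.5000, 74.5000, 28.0000).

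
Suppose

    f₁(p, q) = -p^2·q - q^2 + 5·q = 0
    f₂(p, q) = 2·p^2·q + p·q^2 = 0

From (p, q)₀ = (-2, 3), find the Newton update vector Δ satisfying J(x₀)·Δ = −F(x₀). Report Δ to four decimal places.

At (-2, 3): F = (-6.0000, 6.0000).
Jacobian J = [[-2·p·q, -p^2 - 2·q + 5], [4·p·q + q^2, 2·p^2 + 2·p·q]].
At the point, J = [[12.0000, -5.0000], [-15.0000, -4.0000]] (det J = -123.0000).
Solving J·Δ = −F gives Δ = (0.4390, -0.1463).

(0.4390, -0.1463)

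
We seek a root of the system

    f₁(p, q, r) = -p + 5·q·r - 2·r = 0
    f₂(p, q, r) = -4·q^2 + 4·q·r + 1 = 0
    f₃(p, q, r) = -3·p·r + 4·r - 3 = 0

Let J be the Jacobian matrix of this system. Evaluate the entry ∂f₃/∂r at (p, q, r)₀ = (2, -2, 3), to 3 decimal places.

-2.000

∂f₃/∂r = -3·p + 4.
At (2, -2, 3) this is -2.000.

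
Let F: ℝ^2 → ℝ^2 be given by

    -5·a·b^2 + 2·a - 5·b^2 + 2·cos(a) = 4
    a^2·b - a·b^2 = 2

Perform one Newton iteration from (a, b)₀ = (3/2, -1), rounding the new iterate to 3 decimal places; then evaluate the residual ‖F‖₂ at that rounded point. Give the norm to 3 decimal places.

5.152

At (3/2, -1): F = (-13.35853, -5.750).
Jacobian J = [[-5·b^2 - 2·sin(a) + 2, -10·a·b - 10·b], [2·a·b - b^2, a^2 - 2·a·b]].
At the point, J = [[-4.99499, 25.000], [-4.000, 5.250]] (det J = 73.77630).
Solving J·Δ = −F gives Δ = (-0.998, 0.335).
Then the next iterate is (a, b)₁ = (0.502, -0.665).
Re-evaluating at (0.502, -0.665): F = (-4.56387, -2.38958), so ‖F‖₂ = 5.152.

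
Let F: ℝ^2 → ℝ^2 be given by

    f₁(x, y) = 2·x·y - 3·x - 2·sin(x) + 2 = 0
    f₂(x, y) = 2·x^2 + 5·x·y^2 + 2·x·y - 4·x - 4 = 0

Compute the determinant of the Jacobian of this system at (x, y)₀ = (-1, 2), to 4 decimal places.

J = [[2·y - 2·cos(x) - 3, 2·x], [4·x + 5·y^2 + 2·y - 4, 10·x·y + 2·x]].
At the point, J = [[-0.080605, -2.0000], [16.0000, -22.0000]].
det J = 33.7733.

33.7733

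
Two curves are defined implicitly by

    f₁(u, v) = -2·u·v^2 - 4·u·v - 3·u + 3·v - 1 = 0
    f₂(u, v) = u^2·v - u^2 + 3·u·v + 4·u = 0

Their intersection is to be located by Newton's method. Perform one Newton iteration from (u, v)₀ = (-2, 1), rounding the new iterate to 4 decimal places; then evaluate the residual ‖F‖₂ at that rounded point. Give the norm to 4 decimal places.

1.9291

At (-2, 1): F = (20.0000, -14.0000).
Jacobian J = [[-2·v^2 - 4·v - 3, -4·u·v - 4·u + 3], [2·u·v - 2·u + 3·v + 4, u^2 + 3·u]].
At the point, J = [[-9.0000, 19.0000], [7.0000, -2.0000]] (det J = -115.0000).
Solving J·Δ = −F gives Δ = (1.9652, -0.1217).
Then the next iterate is (u, v)₁ = (-0.0348, 0.8783).
Re-evaluating at (-0.0348, 0.8783): F = (1.915250, -0.231042), so ‖F‖₂ = 1.9291.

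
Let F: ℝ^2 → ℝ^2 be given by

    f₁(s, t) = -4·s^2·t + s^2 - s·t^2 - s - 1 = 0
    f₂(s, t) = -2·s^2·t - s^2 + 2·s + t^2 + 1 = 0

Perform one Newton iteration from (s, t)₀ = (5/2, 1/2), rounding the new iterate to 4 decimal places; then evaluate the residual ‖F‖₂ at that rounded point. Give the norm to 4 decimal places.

At (5/2, 1/2): F = (-10.3750, -6.2500).
Jacobian J = [[-8·s·t + 2·s - t^2 - 1, -4·s^2 - 2·s·t], [-4·s·t - 2·s + 2, -2·s^2 + 2·t]].
At the point, J = [[-6.2500, -27.5000], [-8.0000, -11.5000]] (det J = -148.1250).
Solving J·Δ = −F gives Δ = (-0.3549, -0.2966).
Then the next iterate is (s, t)₁ = (2.1451, 0.2034).
Re-evaluating at (2.1451, 0.2034): F = (-2.376135, -1.141754), so ‖F‖₂ = 2.6362.

2.6362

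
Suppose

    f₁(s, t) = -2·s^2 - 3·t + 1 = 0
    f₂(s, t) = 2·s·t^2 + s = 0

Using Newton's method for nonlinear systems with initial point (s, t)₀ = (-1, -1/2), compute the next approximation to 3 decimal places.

(-0.720, 0.040)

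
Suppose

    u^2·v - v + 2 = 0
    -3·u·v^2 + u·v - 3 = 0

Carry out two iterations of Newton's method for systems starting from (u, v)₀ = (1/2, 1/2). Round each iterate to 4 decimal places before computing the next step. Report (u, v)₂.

(-3.7581, -0.7789)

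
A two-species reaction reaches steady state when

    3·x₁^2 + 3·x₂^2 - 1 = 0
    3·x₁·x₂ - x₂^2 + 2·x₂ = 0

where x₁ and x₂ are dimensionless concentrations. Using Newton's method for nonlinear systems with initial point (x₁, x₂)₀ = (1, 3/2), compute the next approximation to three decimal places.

(-0.044, 1.224)

At (1, 3/2): F = (8.750, 5.250).
Jacobian J = [[6·x₁, 6·x₂], [3·x₂, 3·x₁ - 2·x₂ + 2]].
At the point, J = [[6.000, 9.000], [4.500, 2.000]] (det J = -28.500).
Solving J·Δ = −F gives Δ = (-1.044, -0.276).
Then the next iterate is (x₁, x₂)₁ = (-0.044, 1.224).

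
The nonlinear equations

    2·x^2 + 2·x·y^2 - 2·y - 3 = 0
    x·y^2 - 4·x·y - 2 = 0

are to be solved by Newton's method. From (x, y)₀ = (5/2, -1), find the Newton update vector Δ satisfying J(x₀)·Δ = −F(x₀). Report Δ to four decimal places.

At (5/2, -1): F = (16.5000, 10.5000).
Jacobian J = [[4·x + 2·y^2, 4·x·y - 2], [y^2 - 4·y, 2·x·y - 4·x]].
At the point, J = [[12.0000, -12.0000], [5.0000, -15.0000]] (det J = -120.0000).
Solving J·Δ = −F gives Δ = (-1.0125, 0.3625).

(-1.0125, 0.3625)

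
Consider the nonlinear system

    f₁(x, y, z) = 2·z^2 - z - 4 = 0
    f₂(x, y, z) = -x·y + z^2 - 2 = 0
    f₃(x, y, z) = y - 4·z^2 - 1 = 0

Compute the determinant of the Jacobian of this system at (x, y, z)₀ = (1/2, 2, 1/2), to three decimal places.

J = [[0, 0, 4·z - 1], [-y, -x, 2·z], [0, 1, -8·z]].
At the point, J = [[0.000, 0.000, 1.000], [-2.000, -0.500, 1.000], [0.000, 1.000, -4.000]].
det J = -2.000.

-2.000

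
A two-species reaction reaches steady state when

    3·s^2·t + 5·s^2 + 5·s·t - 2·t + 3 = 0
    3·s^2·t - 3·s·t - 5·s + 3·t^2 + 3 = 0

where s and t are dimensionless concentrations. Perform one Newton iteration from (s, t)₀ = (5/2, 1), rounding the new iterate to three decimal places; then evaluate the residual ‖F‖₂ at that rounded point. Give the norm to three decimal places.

12.967

At (5/2, 1): F = (63.500, 4.750).
Jacobian J = [[6·s·t + 10·s + 5·t, 3·s^2 + 5·s - 2], [6·s·t - 3·t - 5, 3·s^2 - 3·s + 6·t]].
At the point, J = [[45.000, 29.250], [7.000, 17.250]] (det J = 571.500).
Solving J·Δ = −F gives Δ = (-1.674, 0.404).
Then the next iterate is (s, t)₁ = (0.826, 1.404).
Re-evaluating at (0.826, 1.404): F = (12.27565, 4.17828), so ‖F‖₂ = 12.967.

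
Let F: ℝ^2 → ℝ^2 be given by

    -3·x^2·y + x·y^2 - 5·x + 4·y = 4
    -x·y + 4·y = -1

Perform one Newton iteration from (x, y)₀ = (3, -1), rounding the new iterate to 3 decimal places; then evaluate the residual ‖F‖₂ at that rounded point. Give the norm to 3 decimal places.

0.665

At (3, -1): F = (7.000, 0.000).
Jacobian J = [[-6·x·y + y^2 - 5, -3·x^2 + 2·x·y + 4], [-y, -x + 4]].
At the point, J = [[14.000, -29.000], [1.000, 1.000]] (det J = 43.000).
Solving J·Δ = −F gives Δ = (-0.163, 0.163).
Then the next iterate is (x, y)₁ = (2.837, -0.837).
Re-evaluating at (2.837, -0.837): F = (0.66447, 0.02657), so ‖F‖₂ = 0.665.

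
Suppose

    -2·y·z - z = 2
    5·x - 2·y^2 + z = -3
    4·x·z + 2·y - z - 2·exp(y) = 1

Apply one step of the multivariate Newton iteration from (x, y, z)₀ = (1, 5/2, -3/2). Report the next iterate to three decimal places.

At (1, 5/2, -3/2): F = (7.000, -6.000, -24.86499).
Jacobian J = [[0, -2·z, -2·y - 1], [5, -4·y, 1], [4·z, -2·exp(y) + 2, 4·x - 1]].
At the point, J = [[0.000, 3.000, -6.000], [5.000, -10.000, 1.000], [-6.000, -22.36499, 3.000]] (det J = 967.94964).
Solving J·Δ = −F gives Δ = (-0.633, -0.842, 0.746).
Then the next iterate is (x, y, z)₁ = (0.367, 1.658, -0.754).

(0.367, 1.658, -0.754)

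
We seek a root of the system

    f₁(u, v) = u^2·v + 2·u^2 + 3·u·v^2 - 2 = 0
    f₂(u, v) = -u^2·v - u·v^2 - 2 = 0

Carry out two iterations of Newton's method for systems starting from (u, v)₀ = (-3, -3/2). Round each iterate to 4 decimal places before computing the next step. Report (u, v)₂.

At (-3, -3/2): F = (-17.7500, 18.2500).
Jacobian J = [[2·u·v + 4·u + 3·v^2, u^2 + 6·u·v], [-2·u·v - v^2, -u^2 - 2·u·v]].
At the point, J = [[3.7500, 36.0000], [-11.2500, -18.0000]] (det J = 337.5000).
Solving J·Δ = −F gives Δ = (1.0000, 0.3889).
Then the next iterate is (u, v)₁ = (-2.0000, -1.1111).
Round to (-2.0000, -1.1111) and repeat: F = (-5.851659, 4.913486), J = [[0.148030, 17.3332], [-5.678943, -8.4444]].
Δ = (0.3679, 0.3345), so (u, v)₂ = (-1.6321, -0.7766).

(-1.6321, -0.7766)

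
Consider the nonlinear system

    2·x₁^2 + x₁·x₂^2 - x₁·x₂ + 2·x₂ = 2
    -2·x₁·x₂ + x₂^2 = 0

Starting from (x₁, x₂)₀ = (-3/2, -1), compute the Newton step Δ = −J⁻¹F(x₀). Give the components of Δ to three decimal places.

(0.618, 0.765)

At (-3/2, -1): F = (-2.500, -2.000).
Jacobian J = [[4·x₁ + x₂^2 - x₂, 2·x₁·x₂ - x₁ + 2], [-2·x₂, -2·x₁ + 2·x₂]].
At the point, J = [[-4.000, 6.500], [2.000, 1.000]] (det J = -17.000).
Solving J·Δ = −F gives Δ = (0.618, 0.765).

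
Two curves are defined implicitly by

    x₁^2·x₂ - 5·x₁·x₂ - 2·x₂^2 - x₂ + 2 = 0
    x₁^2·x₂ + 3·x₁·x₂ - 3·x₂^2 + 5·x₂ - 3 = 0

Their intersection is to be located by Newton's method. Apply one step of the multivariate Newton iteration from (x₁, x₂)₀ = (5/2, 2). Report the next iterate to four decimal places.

At (5/2, 2): F = (-20.5000, 22.5000).
Jacobian J = [[2·x₁·x₂ - 5·x₂, x₁^2 - 5·x₁ - 4·x₂ - 1], [2·x₁·x₂ + 3·x₂, x₁^2 + 3·x₁ - 6·x₂ + 5]].
At the point, J = [[0.0000, -15.2500], [16.0000, 6.7500]] (det J = 244.0000).
Solving J·Δ = −F gives Δ = (-0.8391, -1.3443).
Then the next iterate is (x₁, x₂)₁ = (1.6609, 0.6557).

(1.6609, 0.6557)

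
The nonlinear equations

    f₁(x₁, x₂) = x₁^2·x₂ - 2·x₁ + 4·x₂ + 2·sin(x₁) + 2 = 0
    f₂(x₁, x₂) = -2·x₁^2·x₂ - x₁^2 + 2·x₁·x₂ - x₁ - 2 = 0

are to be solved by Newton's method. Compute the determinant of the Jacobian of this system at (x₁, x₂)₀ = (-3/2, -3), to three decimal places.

83.939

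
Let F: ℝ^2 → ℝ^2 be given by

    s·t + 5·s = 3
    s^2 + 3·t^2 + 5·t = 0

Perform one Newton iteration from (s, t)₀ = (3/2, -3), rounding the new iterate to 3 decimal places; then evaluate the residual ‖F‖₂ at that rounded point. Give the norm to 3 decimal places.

At (3/2, -3): F = (0.000, 14.250).
Jacobian J = [[t + 5, s], [2·s, 6·t + 5]].
At the point, J = [[2.000, 1.500], [3.000, -13.000]] (det J = -30.500).
Solving J·Δ = −F gives Δ = (-0.701, 0.934).
Then the next iterate is (s, t)₁ = (0.799, -2.066).
Re-evaluating at (0.799, -2.066): F = (-0.65573, 3.11347), so ‖F‖₂ = 3.182.

3.182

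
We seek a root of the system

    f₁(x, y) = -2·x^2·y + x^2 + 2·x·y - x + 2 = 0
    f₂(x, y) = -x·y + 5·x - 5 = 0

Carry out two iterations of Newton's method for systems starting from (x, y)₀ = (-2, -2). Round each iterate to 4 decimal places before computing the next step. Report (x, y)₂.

(3.4861, 6.6043)

At (-2, -2): F = (32.0000, -19.0000).
Jacobian J = [[-4·x·y + 2·x + 2·y - 1, -2·x^2 + 2·x], [-y + 5, -x]].
At the point, J = [[-25.0000, -12.0000], [7.0000, 2.0000]] (det J = 34.0000).
Solving J·Δ = −F gives Δ = (4.8235, -7.3824).
Then the next iterate is (x, y)₁ = (2.8235, -9.3824).
Round to (2.8235, -9.3824) and repeat: F = (103.762082, 35.608706), J = [[91.847026, -10.297305], [14.3824, -2.8235]].
Δ = (0.6626, 15.9867), so (x, y)₂ = (3.4861, 6.6043).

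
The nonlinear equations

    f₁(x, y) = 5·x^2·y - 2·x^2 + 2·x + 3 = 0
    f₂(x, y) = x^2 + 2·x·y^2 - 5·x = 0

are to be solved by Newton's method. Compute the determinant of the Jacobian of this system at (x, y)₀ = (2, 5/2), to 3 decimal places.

J = [[10·x·y - 4·x + 2, 5·x^2], [2·x + 2·y^2 - 5, 4·x·y]].
At the point, J = [[44.000, 20.000], [11.500, 20.000]].
det J = 650.000.

650.000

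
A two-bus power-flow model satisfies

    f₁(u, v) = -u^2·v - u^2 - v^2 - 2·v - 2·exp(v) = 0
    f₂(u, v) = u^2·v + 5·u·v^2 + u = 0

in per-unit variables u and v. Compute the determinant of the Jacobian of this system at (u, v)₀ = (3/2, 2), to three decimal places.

J = [[-2·u·v - 2·u, -u^2 - 2·v - 2·exp(v) - 2], [2·u·v + 5·v^2 + 1, u^2 + 10·u·v]].
At the point, J = [[-9.000, -23.02811], [27.000, 32.250]].
det J = 331.509.

331.509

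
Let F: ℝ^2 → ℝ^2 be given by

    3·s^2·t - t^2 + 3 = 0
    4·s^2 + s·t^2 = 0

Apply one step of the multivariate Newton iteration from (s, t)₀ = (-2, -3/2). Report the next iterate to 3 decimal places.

At (-2, -3/2): F = (-17.250, 11.500).
Jacobian J = [[6·s·t, 3·s^2 - 2·t], [8·s + t^2, 2·s·t]].
At the point, J = [[18.000, 15.000], [-13.750, 6.000]] (det J = 314.250).
Solving J·Δ = −F gives Δ = (0.878, 0.096).
Then the next iterate is (s, t)₁ = (-1.122, -1.404).

(-1.122, -1.404)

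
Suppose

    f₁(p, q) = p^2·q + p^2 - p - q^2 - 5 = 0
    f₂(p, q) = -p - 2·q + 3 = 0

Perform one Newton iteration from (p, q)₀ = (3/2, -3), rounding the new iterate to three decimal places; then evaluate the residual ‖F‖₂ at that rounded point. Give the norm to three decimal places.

0.206

At (3/2, -3): F = (-20.000, 7.500).
Jacobian J = [[2·p·q + 2·p - 1, p^2 - 2·q], [-1, -2]].
At the point, J = [[-7.000, 8.250], [-1.000, -2.000]] (det J = 22.250).
Solving J·Δ = −F gives Δ = (0.983, 3.258).
Then the next iterate is (p, q)₁ = (2.483, 0.258).
Re-evaluating at (2.483, 0.258): F = (0.20637, 0.001), so ‖F‖₂ = 0.206.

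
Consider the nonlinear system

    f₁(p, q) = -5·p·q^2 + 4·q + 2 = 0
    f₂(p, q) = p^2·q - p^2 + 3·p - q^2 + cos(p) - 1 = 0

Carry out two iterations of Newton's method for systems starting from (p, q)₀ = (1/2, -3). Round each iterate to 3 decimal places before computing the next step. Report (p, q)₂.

(0.130, -0.997)

At (1/2, -3): F = (-32.500, -8.62242).
Jacobian J = [[-5·q^2, -10·p·q + 4], [2·p·q - 2·p - sin(p) + 3, p^2 - 2·q]].
At the point, J = [[-45.000, 19.000], [-1.47943, 6.250]] (det J = -253.14091).
Solving J·Δ = −F gives Δ = (-0.155, 1.343).
Then the next iterate is (p, q)₁ = (0.345, -1.657).
Round to (0.345, -1.657) and repeat: F = (-9.36424, -2.08582), J = [[-13.72825, 9.71665], [0.82847, 3.43303]].
Δ = (-0.215, 0.660), so (p, q)₂ = (0.130, -0.997).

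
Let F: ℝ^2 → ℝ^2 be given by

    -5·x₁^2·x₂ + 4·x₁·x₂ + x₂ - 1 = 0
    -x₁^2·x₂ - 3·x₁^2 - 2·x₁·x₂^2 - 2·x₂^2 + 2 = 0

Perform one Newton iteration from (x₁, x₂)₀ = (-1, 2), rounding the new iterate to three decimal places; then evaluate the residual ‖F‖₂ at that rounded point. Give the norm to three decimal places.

At (-1, 2): F = (-17.000, -3.000).
Jacobian J = [[-10·x₁·x₂ + 4·x₂, -5·x₁^2 + 4·x₁ + 1], [-2·x₁·x₂ - 6·x₁ - 2·x₂^2, -x₁^2 - 4·x₁·x₂ - 4·x₂]].
At the point, J = [[28.000, -8.000], [2.000, -1.000]] (det J = -12.000).
Solving J·Δ = −F gives Δ = (-0.583, -4.167).
Then the next iterate is (x₁, x₂)₁ = (-1.583, -2.167).
Re-evaluating at (-1.583, -2.167): F = (37.70575, 5.38800), so ‖F‖₂ = 38.089.

38.089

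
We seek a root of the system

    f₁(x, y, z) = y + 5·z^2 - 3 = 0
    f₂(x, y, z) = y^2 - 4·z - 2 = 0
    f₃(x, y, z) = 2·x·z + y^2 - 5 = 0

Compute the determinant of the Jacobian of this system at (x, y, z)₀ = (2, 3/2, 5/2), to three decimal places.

-395.000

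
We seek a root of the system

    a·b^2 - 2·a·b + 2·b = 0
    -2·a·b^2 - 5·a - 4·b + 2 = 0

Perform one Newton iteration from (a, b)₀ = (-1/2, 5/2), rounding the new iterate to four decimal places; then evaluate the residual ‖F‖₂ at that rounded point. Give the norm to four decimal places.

At (-1/2, 5/2): F = (4.3750, 0.7500).
Jacobian J = [[b^2 - 2·b, 2·a·b - 2·a + 2], [-2·b^2 - 5, -4·a·b - 4]].
At the point, J = [[1.2500, 0.5000], [-17.5000, 1.0000]] (det J = 10.0000).
Solving J·Δ = −F gives Δ = (-0.4000, -7.7500).
Then the next iterate is (a, b)₁ = (-0.9000, -5.2500).
Re-evaluating at (-0.9000, -5.2500): F = (-44.756250, 77.1125), so ‖F‖₂ = 89.1597.

89.1597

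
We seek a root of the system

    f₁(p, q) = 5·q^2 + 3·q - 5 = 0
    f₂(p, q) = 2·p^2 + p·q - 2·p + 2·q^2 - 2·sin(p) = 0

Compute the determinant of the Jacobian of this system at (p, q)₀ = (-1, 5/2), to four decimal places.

128.2569

J = [[0, 10·q + 3], [4·p + q - 2·cos(p) - 2, p + 4·q]].
At the point, J = [[0.0000, 28.0000], [-4.580605, 9.0000]].
det J = 128.2569.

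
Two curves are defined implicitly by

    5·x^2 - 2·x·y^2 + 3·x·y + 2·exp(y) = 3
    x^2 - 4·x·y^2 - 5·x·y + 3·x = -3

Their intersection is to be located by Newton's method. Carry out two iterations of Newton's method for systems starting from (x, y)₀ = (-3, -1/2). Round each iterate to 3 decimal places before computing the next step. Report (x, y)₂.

(-1.010, 0.314)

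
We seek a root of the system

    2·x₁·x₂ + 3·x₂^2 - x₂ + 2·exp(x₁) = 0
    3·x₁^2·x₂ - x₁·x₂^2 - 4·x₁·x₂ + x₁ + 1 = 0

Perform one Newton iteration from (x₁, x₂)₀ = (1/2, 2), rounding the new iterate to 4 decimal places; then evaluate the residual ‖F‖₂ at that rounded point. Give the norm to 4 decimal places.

At (1/2, 2): F = (15.297443, -3.0000).
Jacobian J = [[2·x₂ + 2·exp(x₁), 2·x₁ + 6·x₂ - 1], [6·x₁·x₂ - x₂^2 - 4·x₂ + 1, 3·x₁^2 - 2·x₁·x₂ - 4·x₁]].
At the point, J = [[7.297443, 12.0000], [-5.0000, -3.2500]] (det J = 36.283312).
Solving J·Δ = −F gives Δ = (0.3780, -1.5047).
Then the next iterate is (x₁, x₂)₁ = (0.8780, 0.4953).
Re-evaluating at (0.8780, 0.4953): F = (5.922579, 1.068570), so ‖F‖₂ = 6.0182.

6.0182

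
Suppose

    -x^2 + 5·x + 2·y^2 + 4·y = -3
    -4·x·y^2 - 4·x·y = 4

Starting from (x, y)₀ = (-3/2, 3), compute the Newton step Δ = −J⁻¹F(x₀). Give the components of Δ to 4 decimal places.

(0.1010, -1.5036)

At (-3/2, 3): F = (23.2500, 68.0000).
Jacobian J = [[-2·x + 5, 4·y + 4], [-4·y^2 - 4·y, -8·x·y - 4·x]].
At the point, J = [[8.0000, 16.0000], [-48.0000, 42.0000]] (det J = 1104.0000).
Solving J·Δ = −F gives Δ = (0.1010, -1.5036).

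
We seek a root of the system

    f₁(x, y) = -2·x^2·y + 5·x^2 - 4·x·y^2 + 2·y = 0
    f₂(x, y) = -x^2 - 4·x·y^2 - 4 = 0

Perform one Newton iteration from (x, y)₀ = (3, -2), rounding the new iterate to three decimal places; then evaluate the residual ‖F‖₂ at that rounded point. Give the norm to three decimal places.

20.011

At (3, -2): F = (29.000, -61.000).
Jacobian J = [[-4·x·y + 10·x - 4·y^2, -2·x^2 - 8·x·y + 2], [-2·x - 4·y^2, -8·x·y]].
At the point, J = [[38.000, 32.000], [-22.000, 48.000]] (det J = 2528.000).
Solving J·Δ = −F gives Δ = (-1.323, 0.665).
Then the next iterate is (x, y)₁ = (1.677, -1.335).
Re-evaluating at (1.677, -1.335): F = (6.94540, -18.76749), so ‖F‖₂ = 20.011.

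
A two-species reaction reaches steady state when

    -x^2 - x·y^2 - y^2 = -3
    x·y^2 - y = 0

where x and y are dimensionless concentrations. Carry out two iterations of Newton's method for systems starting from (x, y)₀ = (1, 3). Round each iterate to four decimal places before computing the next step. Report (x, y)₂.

At (1, 3): F = (-16.0000, 6.0000).
Jacobian J = [[-2·x - y^2, -2·x·y - 2·y], [y^2, 2·x·y - 1]].
At the point, J = [[-11.0000, -12.0000], [9.0000, 5.0000]] (det J = 53.0000).
Solving J·Δ = −F gives Δ = (0.1509, -1.4717).
Then the next iterate is (x, y)₁ = (1.1509, 1.5283).
Round to (1.1509, 1.5283) and repeat: F = (-3.348430, 1.159858), J = [[-4.637501, -6.574441], [2.335701, 2.517841]].
Δ = (0.2189, -0.6637), so (x, y)₂ = (1.3698, 0.8646).

(1.3698, 0.8646)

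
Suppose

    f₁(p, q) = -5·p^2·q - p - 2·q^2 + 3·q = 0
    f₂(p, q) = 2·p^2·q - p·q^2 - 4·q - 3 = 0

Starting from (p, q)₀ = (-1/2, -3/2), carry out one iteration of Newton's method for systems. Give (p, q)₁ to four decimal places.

(-0.6899, -0.8535)

At (-1/2, -3/2): F = (-6.6250, 3.3750).
Jacobian J = [[-10·p·q - 1, -5·p^2 - 4·q + 3], [4·p·q - q^2, 2·p^2 - 2·p·q - 4]].
At the point, J = [[-8.5000, 7.7500], [0.7500, -5.0000]] (det J = 36.6875).
Solving J·Δ = −F gives Δ = (-0.1899, 0.6465).
Then the next iterate is (p, q)₁ = (-0.6899, -0.8535).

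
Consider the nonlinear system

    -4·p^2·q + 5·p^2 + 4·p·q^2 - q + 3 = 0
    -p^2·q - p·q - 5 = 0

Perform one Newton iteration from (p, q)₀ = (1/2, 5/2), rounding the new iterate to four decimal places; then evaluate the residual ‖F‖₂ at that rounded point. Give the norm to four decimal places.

206.8110

At (1/2, 5/2): F = (11.7500, -6.8750).
Jacobian J = [[-8·p·q + 10·p + 4·q^2, -4·p^2 + 8·p·q - 1], [-2·p·q - q, -p^2 - p]].
At the point, J = [[20.0000, 8.0000], [-5.0000, -0.7500]] (det J = 25.0000).
Solving J·Δ = −F gives Δ = (-1.8475, 3.1500).
Then the next iterate is (p, q)₁ = (-1.3475, 5.6500).
Re-evaluating at (-1.3475, 5.6500): F = (-206.669585, -7.645648), so ‖F‖₂ = 206.8110.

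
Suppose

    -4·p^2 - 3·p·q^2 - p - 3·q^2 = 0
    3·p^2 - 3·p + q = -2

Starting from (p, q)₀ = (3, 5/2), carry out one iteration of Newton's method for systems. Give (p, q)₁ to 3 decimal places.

At (3, 5/2): F = (-114.000, 22.500).
Jacobian J = [[-8·p - 3·q^2 - 1, -6·p·q - 6·q], [6·p - 3, 1]].
At the point, J = [[-43.750, -60.000], [15.000, 1.000]] (det J = 856.250).
Solving J·Δ = −F gives Δ = (-1.444, -0.847).
Then the next iterate is (p, q)₁ = (1.556, 1.653).

(1.556, 1.653)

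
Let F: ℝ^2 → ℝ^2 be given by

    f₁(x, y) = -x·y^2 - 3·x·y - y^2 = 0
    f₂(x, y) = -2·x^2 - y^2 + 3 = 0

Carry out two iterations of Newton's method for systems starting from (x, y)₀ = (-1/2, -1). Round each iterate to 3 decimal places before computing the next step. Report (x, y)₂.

(-3.649, 4.559)

At (-1/2, -1): F = (-2.000, 1.500).
Jacobian J = [[-y^2 - 3·y, -2·x·y - 3·x - 2·y], [-4·x, -2·y]].
At the point, J = [[2.000, 2.500], [2.000, 2.000]] (det J = -1.000).
Solving J·Δ = −F gives Δ = (-7.750, 7.000).
Then the next iterate is (x, y)₁ = (-8.250, 6.000).
Round to (-8.250, 6.000) and repeat: F = (409.500, -169.125), J = [[-54.000, 111.750], [33.000, -12.000]].
Δ = (4.601, -1.441), so (x, y)₂ = (-3.649, 4.559).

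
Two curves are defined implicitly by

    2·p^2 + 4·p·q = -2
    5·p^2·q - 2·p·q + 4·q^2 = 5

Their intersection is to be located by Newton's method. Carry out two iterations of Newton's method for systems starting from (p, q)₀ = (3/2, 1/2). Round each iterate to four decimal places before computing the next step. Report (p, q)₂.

(-0.6496, 0.8755)

At (3/2, 1/2): F = (9.5000, 0.1250).
Jacobian J = [[4·p + 4·q, 4·p], [10·p·q - 2·q, 5·p^2 - 2·p + 8·q]].
At the point, J = [[8.0000, 6.0000], [6.5000, 12.2500]] (det J = 59.0000).
Solving J·Δ = −F gives Δ = (-1.9597, 1.0297).
Then the next iterate is (p, q)₁ = (-0.4597, 1.5297).
Round to (-0.4597, 1.5297) and repeat: F = (-0.390164, 7.382647), J = [[4.2800, -1.8388], [-10.091431, 14.213620]].
Δ = (-0.1899, -0.6542), so (p, q)₂ = (-0.6496, 0.8755).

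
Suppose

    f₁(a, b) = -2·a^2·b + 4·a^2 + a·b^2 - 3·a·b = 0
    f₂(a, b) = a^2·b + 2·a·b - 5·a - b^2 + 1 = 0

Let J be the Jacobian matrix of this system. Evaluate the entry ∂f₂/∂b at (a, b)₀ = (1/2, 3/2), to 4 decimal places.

-1.7500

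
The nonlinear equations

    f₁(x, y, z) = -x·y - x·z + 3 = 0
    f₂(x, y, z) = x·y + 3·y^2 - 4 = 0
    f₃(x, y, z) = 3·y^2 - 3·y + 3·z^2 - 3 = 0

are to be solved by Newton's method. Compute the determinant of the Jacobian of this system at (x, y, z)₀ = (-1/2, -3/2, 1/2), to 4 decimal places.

J = [[-y - z, -x, -x], [y, x + 6·y, 0], [0, 6·y - 3, 6·z]].
At the point, J = [[1.0000, 0.5000, 0.5000], [-1.5000, -9.5000, 0.0000], [0.0000, -12.0000, 3.0000]].
det J = -17.2500.

-17.2500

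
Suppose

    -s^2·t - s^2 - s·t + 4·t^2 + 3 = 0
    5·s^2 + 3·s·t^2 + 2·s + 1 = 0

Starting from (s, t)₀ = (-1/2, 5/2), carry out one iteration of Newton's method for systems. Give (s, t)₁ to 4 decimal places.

(-0.6479, 1.1061)

At (-1/2, 5/2): F = (28.3750, -8.1250).
Jacobian J = [[-2·s·t - 2·s - t, -s^2 - s + 8·t], [10·s + 3·t^2 + 2, 6·s·t]].
At the point, J = [[1.0000, 20.2500], [15.7500, -7.5000]] (det J = -326.4375).
Solving J·Δ = −F gives Δ = (-0.1479, -1.3939).
Then the next iterate is (s, t)₁ = (-0.6479, 1.1061).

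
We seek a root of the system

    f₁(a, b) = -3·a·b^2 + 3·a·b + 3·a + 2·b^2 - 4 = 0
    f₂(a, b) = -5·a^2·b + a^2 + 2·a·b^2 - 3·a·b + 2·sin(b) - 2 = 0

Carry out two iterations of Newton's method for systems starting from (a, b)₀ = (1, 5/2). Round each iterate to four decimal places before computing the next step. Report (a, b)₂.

(0.8159, 3.8270)

At (1, 5/2): F = (0.2500, -7.303056).
Jacobian J = [[-3·b^2 + 3·b + 3, -6·a·b + 3·a + 4·b], [-10·a·b + 2·a + 2·b^2 - 3·b, -5·a^2 + 4·a·b - 3·a + 2·cos(b)]].
At the point, J = [[-8.2500, -2.0000], [-18.0000, 0.397713]] (det J = -39.281130).
Solving J·Δ = −F gives Δ = (-0.3693, 1.6484).
Then the next iterate is (a, b)₁ = (0.6307, 4.1484).
Round to (0.6307, 4.1484) and repeat: F = (7.598163, 2.315245), J = [[-36.182468, 2.787325], [-2.929314, 5.515448]].
Δ = (0.1852, -0.3214), so (a, b)₂ = (0.8159, 3.8270).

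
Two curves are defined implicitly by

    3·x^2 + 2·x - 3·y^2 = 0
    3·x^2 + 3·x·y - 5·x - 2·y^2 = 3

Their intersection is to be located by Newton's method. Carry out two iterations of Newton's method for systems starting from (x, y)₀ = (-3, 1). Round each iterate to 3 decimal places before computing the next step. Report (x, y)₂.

At (-3, 1): F = (18.000, 28.000).
Jacobian J = [[6·x + 2, -6·y], [6·x + 3·y - 5, 3·x - 4·y]].
At the point, J = [[-16.000, -6.000], [-20.000, -13.000]] (det J = 88.000).
Solving J·Δ = −F gives Δ = (0.750, 1.000).
Then the next iterate is (x, y)₁ = (-2.250, 2.000).
Round to (-2.250, 2.000) and repeat: F = (-1.31250, 1.93750), J = [[-11.500, -12.000], [-12.500, -14.750]].
Δ = (-2.171, 1.971), so (x, y)₂ = (-4.421, 3.971).

(-4.421, 3.971)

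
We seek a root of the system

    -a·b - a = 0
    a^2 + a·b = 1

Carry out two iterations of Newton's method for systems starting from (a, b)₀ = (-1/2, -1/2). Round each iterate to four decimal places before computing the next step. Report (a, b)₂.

(-0.6181, -1.0014)

At (-1/2, -1/2): F = (0.2500, -0.5000).
Jacobian J = [[-b - 1, -a], [2·a + b, a]].
At the point, J = [[-0.5000, 0.5000], [-1.5000, -0.5000]] (det J = 1.0000).
Solving J·Δ = −F gives Δ = (-0.1250, -0.6250).
Then the next iterate is (a, b)₁ = (-0.6250, -1.1250).
Round to (-0.6250, -1.1250) and repeat: F = (-0.078125, 0.093750), J = [[0.1250, 0.6250], [-2.3750, -0.6250]].
Δ = (0.0069, 0.1236), so (a, b)₂ = (-0.6181, -1.0014).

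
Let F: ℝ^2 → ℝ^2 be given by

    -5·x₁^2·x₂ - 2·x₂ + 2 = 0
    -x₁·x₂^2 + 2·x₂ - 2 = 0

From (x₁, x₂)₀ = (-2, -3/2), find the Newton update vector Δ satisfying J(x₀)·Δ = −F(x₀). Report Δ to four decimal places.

At (-2, -3/2): F = (35.0000, -0.5000).
Jacobian J = [[-10·x₁·x₂, -5·x₁^2 - 2], [-x₂^2, -2·x₁·x₂ + 2]].
At the point, J = [[-30.0000, -22.0000], [-2.2500, -4.0000]] (det J = 70.5000).
Solving J·Δ = −F gives Δ = (2.1418, -1.3298).

(2.1418, -1.3298)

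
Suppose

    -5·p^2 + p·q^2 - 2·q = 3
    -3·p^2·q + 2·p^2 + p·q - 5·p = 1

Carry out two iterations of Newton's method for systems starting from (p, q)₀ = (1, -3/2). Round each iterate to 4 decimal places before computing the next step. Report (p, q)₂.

At (1, -3/2): F = (-2.7500, -1.0000).
Jacobian J = [[-10·p + q^2, 2·p·q - 2], [-6·p·q + 4·p + q - 5, -3·p^2 + p]].
At the point, J = [[-7.7500, -5.0000], [6.5000, -2.0000]] (det J = 48.0000).
Solving J·Δ = −F gives Δ = (-0.0104, -0.5339).
Then the next iterate is (p, q)₁ = (0.9896, -2.0339).
Round to (0.9896, -2.0339) and repeat: F = (0.264986, -0.026687), J = [[-5.759251, -6.025495], [9.000985, -1.948324]].
Δ = (0.0103, 0.0341), so (p, q)₂ = (0.9999, -1.9998).

(0.9999, -1.9998)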